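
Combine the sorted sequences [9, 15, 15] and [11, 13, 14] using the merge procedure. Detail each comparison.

Merging process:

Compare 9 vs 11: take 9 from left. Merged: [9]
Compare 15 vs 11: take 11 from right. Merged: [9, 11]
Compare 15 vs 13: take 13 from right. Merged: [9, 11, 13]
Compare 15 vs 14: take 14 from right. Merged: [9, 11, 13, 14]
Append remaining from left: [15, 15]. Merged: [9, 11, 13, 14, 15, 15]

Final merged array: [9, 11, 13, 14, 15, 15]
Total comparisons: 4

The merged array is [9, 11, 13, 14, 15, 15], requiring 4 comparisons. The merge step runs in O(n) time where n is the total number of elements.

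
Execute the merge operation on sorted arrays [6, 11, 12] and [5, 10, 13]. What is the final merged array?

Merging process:

Compare 6 vs 5: take 5 from right. Merged: [5]
Compare 6 vs 10: take 6 from left. Merged: [5, 6]
Compare 11 vs 10: take 10 from right. Merged: [5, 6, 10]
Compare 11 vs 13: take 11 from left. Merged: [5, 6, 10, 11]
Compare 12 vs 13: take 12 from left. Merged: [5, 6, 10, 11, 12]
Append remaining from right: [13]. Merged: [5, 6, 10, 11, 12, 13]

Final merged array: [5, 6, 10, 11, 12, 13]
Total comparisons: 5

The merged array is [5, 6, 10, 11, 12, 13], requiring 5 comparisons. The merge step runs in O(n) time where n is the total number of elements.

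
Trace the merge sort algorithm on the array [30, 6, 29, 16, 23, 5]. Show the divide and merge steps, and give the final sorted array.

Merge sort trace:

Split: [30, 6, 29, 16, 23, 5] -> [30, 6, 29] and [16, 23, 5]
  Split: [30, 6, 29] -> [30] and [6, 29]
    Split: [6, 29] -> [6] and [29]
    Merge: [6] + [29] -> [6, 29]
  Merge: [30] + [6, 29] -> [6, 29, 30]
  Split: [16, 23, 5] -> [16] and [23, 5]
    Split: [23, 5] -> [23] and [5]
    Merge: [23] + [5] -> [5, 23]
  Merge: [16] + [5, 23] -> [5, 16, 23]
Merge: [6, 29, 30] + [5, 16, 23] -> [5, 6, 16, 23, 29, 30]

Final sorted array: [5, 6, 16, 23, 29, 30]

The merge sort proceeds by recursively splitting the array and merging sorted halves.
After all merges, the sorted array is [5, 6, 16, 23, 29, 30].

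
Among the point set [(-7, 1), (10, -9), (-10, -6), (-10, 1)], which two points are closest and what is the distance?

Computing all pairwise distances among 4 points:

d((-7, 1), (10, -9)) = 19.7231
d((-7, 1), (-10, -6)) = 7.6158
d((-7, 1), (-10, 1)) = 3.0 <-- minimum
d((10, -9), (-10, -6)) = 20.2237
d((10, -9), (-10, 1)) = 22.3607
d((-10, -6), (-10, 1)) = 7.0

Closest pair: (-7, 1) and (-10, 1) with distance 3.0

The closest pair is (-7, 1) and (-10, 1) with Euclidean distance 3.0. For 4 points, brute-force pairwise comparison is shown above. For large n, the divide-and-conquer algorithm (sort by x, recurse on halves, check the dividing strip) achieves O(n log n).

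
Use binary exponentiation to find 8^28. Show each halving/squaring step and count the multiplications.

Computing 8^28 by squaring (build up from 8^1; each line after the first costs one multiplication):

8^1 = 8
8^2 = (8^1)^2 = 8^2 = 64
8^3 = 8 * 8^2 = 8 * 64 = 512
8^6 = (8^3)^2 = 512^2 = 262144
8^7 = 8 * 8^6 = 8 * 262144 = 2097152
8^14 = (8^7)^2 = 2097152^2 = 4398046511104
8^28 = (8^14)^2 = 4398046511104^2 = 19342813113834066795298816

Result: 19342813113834066795298816
Multiplications needed: 6 (6 lines after 8^1)

8^28 = 19342813113834066795298816. Using exponentiation by squaring, this requires 6 multiplications. The key idea: if the exponent is even, square the half-power; if odd, multiply by the base once.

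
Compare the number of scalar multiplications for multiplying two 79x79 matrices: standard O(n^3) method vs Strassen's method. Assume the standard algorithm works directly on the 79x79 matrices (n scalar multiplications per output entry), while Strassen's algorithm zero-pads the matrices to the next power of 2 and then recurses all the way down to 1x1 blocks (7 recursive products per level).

Matrix multiplication for 79x79 matrices:

Strassen's algorithm requires power-of-2 dimensions. Pad 79x79 to 128x128 (next power of 2).

Standard algorithm: 79^3 = 493039 multiplications
Strassen's algorithm: 7^(log2(128)) = 7^7 = 823543 multiplications
Difference: 493039 - 823543 = -330504 (Strassen uses MORE here due to padding overhead — for small or just-over-power-of-2 n, padding can outweigh the per-level savings)

Standard: 493039 multiplications (79^3). Strassen: 823543 multiplications (7^7, after padding to 128x128). Strassen reduces 8 recursive multiplications to 7 at each level.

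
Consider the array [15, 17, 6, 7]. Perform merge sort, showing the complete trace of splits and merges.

Merge sort trace:

Split: [15, 17, 6, 7] -> [15, 17] and [6, 7]
  Split: [15, 17] -> [15] and [17]
  Merge: [15] + [17] -> [15, 17]
  Split: [6, 7] -> [6] and [7]
  Merge: [6] + [7] -> [6, 7]
Merge: [15, 17] + [6, 7] -> [6, 7, 15, 17]

Final sorted array: [6, 7, 15, 17]

The merge sort proceeds by recursively splitting the array and merging sorted halves.
After all merges, the sorted array is [6, 7, 15, 17].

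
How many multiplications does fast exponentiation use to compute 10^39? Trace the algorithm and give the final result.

Computing 10^39 by squaring (build up from 10^1; each line after the first costs one multiplication):

10^1 = 10
10^2 = (10^1)^2 = 10^2 = 100
10^4 = (10^2)^2 = 100^2 = 10000
10^8 = (10^4)^2 = 10000^2 = 100000000
10^9 = 10 * 10^8 = 10 * 100000000 = 1000000000
10^18 = (10^9)^2 = 1000000000^2 = 1000000000000000000
10^19 = 10 * 10^18 = 10 * 1000000000000000000 = 10000000000000000000
10^38 = (10^19)^2 = 10000000000000000000^2 = 100000000000000000000000000000000000000
10^39 = 10 * 10^38 = 10 * 100000000000000000000000000000000000000 = 1000000000000000000000000000000000000000

Result: 1000000000000000000000000000000000000000
Multiplications needed: 8 (8 lines after 10^1)

10^39 = 1000000000000000000000000000000000000000. Using exponentiation by squaring, this requires 8 multiplications. The key idea: if the exponent is even, square the half-power; if odd, multiply by the base once.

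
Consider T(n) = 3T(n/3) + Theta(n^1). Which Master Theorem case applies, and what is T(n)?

Master Theorem for T(n) = 3T(n/3) + O(n^1):

a = 3, b = 3, c = 1
log_b(a) = log_3(3) = 1.0000

Case 2: c = 1 = log_3(3) = 1.0000
T(n) = O(n^1 log n) = O(n log n)

For T(n) = 3T(n/3) + O(n^1): log_3(3) = 1.0000. This is Case 2 of the Master Theorem (c = log_b(a), equal work at all levels), giving O(n log n).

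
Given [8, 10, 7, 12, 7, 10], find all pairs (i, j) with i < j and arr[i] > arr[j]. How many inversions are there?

Finding inversions in [8, 10, 7, 12, 7, 10]:

(0, 2): arr[0]=8 > arr[2]=7
(0, 4): arr[0]=8 > arr[4]=7
(1, 2): arr[1]=10 > arr[2]=7
(1, 4): arr[1]=10 > arr[4]=7
(3, 4): arr[3]=12 > arr[4]=7
(3, 5): arr[3]=12 > arr[5]=10

Total inversions: 6

The array has 6 inversion(s): (0,2), (0,4), (1,2), (1,4), (3,4), (3,5). Each pair (i,j) satisfies i < j and arr[i] > arr[j].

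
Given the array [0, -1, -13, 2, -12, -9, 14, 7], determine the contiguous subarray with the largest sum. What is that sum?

Using Kadane's algorithm on [0, -1, -13, 2, -12, -9, 14, 7]:

Scanning through the array:
Position 1 (value -1): max_ending_here = -1, max_so_far = 0
Position 2 (value -13): max_ending_here = -13, max_so_far = 0
Position 3 (value 2): max_ending_here = 2, max_so_far = 2
Position 4 (value -12): max_ending_here = -10, max_so_far = 2
Position 5 (value -9): max_ending_here = -9, max_so_far = 2
Position 6 (value 14): max_ending_here = 14, max_so_far = 14
Position 7 (value 7): max_ending_here = 21, max_so_far = 21

Maximum subarray: [14, 7]
Maximum sum: 21

The maximum subarray is [14, 7] with sum 21. This subarray runs from index 6 to index 7.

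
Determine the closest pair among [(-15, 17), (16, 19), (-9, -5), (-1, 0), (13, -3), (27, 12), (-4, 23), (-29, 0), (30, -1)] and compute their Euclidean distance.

Computing all pairwise distances among 9 points:

d((-15, 17), (16, 19)) = 31.0644
d((-15, 17), (-9, -5)) = 22.8035
d((-15, 17), (-1, 0)) = 22.0227
d((-15, 17), (13, -3)) = 34.4093
d((-15, 17), (27, 12)) = 42.2966
d((-15, 17), (-4, 23)) = 12.53
d((-15, 17), (-29, 0)) = 22.0227
d((-15, 17), (30, -1)) = 48.4665
d((16, 19), (-9, -5)) = 34.6554
d((16, 19), (-1, 0)) = 25.4951
d((16, 19), (13, -3)) = 22.2036
d((16, 19), (27, 12)) = 13.0384
d((16, 19), (-4, 23)) = 20.3961
d((16, 19), (-29, 0)) = 48.8467
d((16, 19), (30, -1)) = 24.4131
d((-9, -5), (-1, 0)) = 9.434 <-- minimum
d((-9, -5), (13, -3)) = 22.0907
d((-9, -5), (27, 12)) = 39.8121
d((-9, -5), (-4, 23)) = 28.4429
d((-9, -5), (-29, 0)) = 20.6155
d((-9, -5), (30, -1)) = 39.2046
d((-1, 0), (13, -3)) = 14.3178
d((-1, 0), (27, 12)) = 30.4631
d((-1, 0), (-4, 23)) = 23.1948
d((-1, 0), (-29, 0)) = 28.0
d((-1, 0), (30, -1)) = 31.0161
d((13, -3), (27, 12)) = 20.5183
d((13, -3), (-4, 23)) = 31.0644
d((13, -3), (-29, 0)) = 42.107
d((13, -3), (30, -1)) = 17.1172
d((27, 12), (-4, 23)) = 32.8938
d((27, 12), (-29, 0)) = 57.2713
d((27, 12), (30, -1)) = 13.3417
d((-4, 23), (-29, 0)) = 33.9706
d((-4, 23), (30, -1)) = 41.6173
d((-29, 0), (30, -1)) = 59.0085

Closest pair: (-9, -5) and (-1, 0) with distance 9.434

The closest pair is (-9, -5) and (-1, 0) with Euclidean distance 9.434. For 9 points, brute-force pairwise comparison is shown above. For large n, the divide-and-conquer algorithm (sort by x, recurse on halves, check the dividing strip) achieves O(n log n).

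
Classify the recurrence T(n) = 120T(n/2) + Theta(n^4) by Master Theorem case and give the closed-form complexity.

Master Theorem for T(n) = 120T(n/2) + O(n^4):

a = 120, b = 2, c = 4
log_b(a) = log_2(120) = 6.9069

Case 1: c = 4 < log_2(120) = 6.9069
T(n) = O(n^(log_2 120))

For T(n) = 120T(n/2) + O(n^4): log_2(120) = 6.9069. This is Case 1 of the Master Theorem (c < log_b(a), work dominated by leaves), giving O(n^(log_2 120)).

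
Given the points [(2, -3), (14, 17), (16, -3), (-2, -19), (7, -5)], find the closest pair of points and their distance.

Computing all pairwise distances among 5 points:

d((2, -3), (14, 17)) = 23.3238
d((2, -3), (16, -3)) = 14.0
d((2, -3), (-2, -19)) = 16.4924
d((2, -3), (7, -5)) = 5.3852 <-- minimum
d((14, 17), (16, -3)) = 20.0998
d((14, 17), (-2, -19)) = 39.3954
d((14, 17), (7, -5)) = 23.0868
d((16, -3), (-2, -19)) = 24.0832
d((16, -3), (7, -5)) = 9.2195
d((-2, -19), (7, -5)) = 16.6433

Closest pair: (2, -3) and (7, -5) with distance 5.3852

The closest pair is (2, -3) and (7, -5) with Euclidean distance 5.3852. For 5 points, brute-force pairwise comparison is shown above. For large n, the divide-and-conquer algorithm (sort by x, recurse on halves, check the dividing strip) achieves O(n log n).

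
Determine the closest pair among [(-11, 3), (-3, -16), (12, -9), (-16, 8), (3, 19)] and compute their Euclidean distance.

Computing all pairwise distances among 5 points:

d((-11, 3), (-3, -16)) = 20.6155
d((-11, 3), (12, -9)) = 25.9422
d((-11, 3), (-16, 8)) = 7.0711 <-- minimum
d((-11, 3), (3, 19)) = 21.2603
d((-3, -16), (12, -9)) = 16.5529
d((-3, -16), (-16, 8)) = 27.2947
d((-3, -16), (3, 19)) = 35.5106
d((12, -9), (-16, 8)) = 32.7567
d((12, -9), (3, 19)) = 29.4109
d((-16, 8), (3, 19)) = 21.9545

Closest pair: (-11, 3) and (-16, 8) with distance 7.0711

The closest pair is (-11, 3) and (-16, 8) with Euclidean distance 7.0711. For 5 points, brute-force pairwise comparison is shown above. For large n, the divide-and-conquer algorithm (sort by x, recurse on halves, check the dividing strip) achieves O(n log n).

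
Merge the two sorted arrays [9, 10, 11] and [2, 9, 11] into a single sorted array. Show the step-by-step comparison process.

Merging process:

Compare 9 vs 2: take 2 from right. Merged: [2]
Compare 9 vs 9: take 9 from left. Merged: [2, 9]
Compare 10 vs 9: take 9 from right. Merged: [2, 9, 9]
Compare 10 vs 11: take 10 from left. Merged: [2, 9, 9, 10]
Compare 11 vs 11: take 11 from left. Merged: [2, 9, 9, 10, 11]
Append remaining from right: [11]. Merged: [2, 9, 9, 10, 11, 11]

Final merged array: [2, 9, 9, 10, 11, 11]
Total comparisons: 5

The merged array is [2, 9, 9, 10, 11, 11], requiring 5 comparisons. The merge step runs in O(n) time where n is the total number of elements.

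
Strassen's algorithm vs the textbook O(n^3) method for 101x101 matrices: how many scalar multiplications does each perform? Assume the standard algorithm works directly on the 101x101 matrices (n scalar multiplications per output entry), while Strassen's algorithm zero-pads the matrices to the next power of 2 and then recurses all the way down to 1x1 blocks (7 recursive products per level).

Matrix multiplication for 101x101 matrices:

Strassen's algorithm requires power-of-2 dimensions. Pad 101x101 to 128x128 (next power of 2).

Standard algorithm: 101^3 = 1030301 multiplications
Strassen's algorithm: 7^(log2(128)) = 7^7 = 823543 multiplications
Savings: 1030301 - 823543 = 206758 multiplications

Standard: 1030301 multiplications (101^3). Strassen: 823543 multiplications (7^7, after padding to 128x128). Strassen reduces 8 recursive multiplications to 7 at each level.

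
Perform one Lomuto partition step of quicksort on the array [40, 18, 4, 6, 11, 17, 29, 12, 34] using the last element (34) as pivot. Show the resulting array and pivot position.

Lomuto partition with pivot = 34:

Initial array: [40, 18, 4, 6, 11, 17, 29, 12, 34]

arr[0]=40 > 34: no swap
arr[1]=18 <= 34: swap with position 0, array becomes [18, 40, 4, 6, 11, 17, 29, 12, 34]
arr[2]=4 <= 34: swap with position 1, array becomes [18, 4, 40, 6, 11, 17, 29, 12, 34]
arr[3]=6 <= 34: swap with position 2, array becomes [18, 4, 6, 40, 11, 17, 29, 12, 34]
arr[4]=11 <= 34: swap with position 3, array becomes [18, 4, 6, 11, 40, 17, 29, 12, 34]
arr[5]=17 <= 34: swap with position 4, array becomes [18, 4, 6, 11, 17, 40, 29, 12, 34]
arr[6]=29 <= 34: swap with position 5, array becomes [18, 4, 6, 11, 17, 29, 40, 12, 34]
arr[7]=12 <= 34: swap with position 6, array becomes [18, 4, 6, 11, 17, 29, 12, 40, 34]

Place pivot at position 7: [18, 4, 6, 11, 17, 29, 12, 34, 40]
Pivot position: 7

After partitioning with pivot 34, the array becomes [18, 4, 6, 11, 17, 29, 12, 34, 40]. The pivot is placed at index 7. All elements to the left of the pivot are <= 34, and all elements to the right are > 34.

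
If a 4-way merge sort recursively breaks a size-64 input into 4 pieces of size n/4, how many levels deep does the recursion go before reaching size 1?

For divide and conquer with division factor 4:

Problem sizes at each level:
Level 0: 64
Level 1: 16
Level 2: 4
Level 3: 1

The root is level 0 and the size-1 base case is level 3 (the tree spans levels 0 through 3, i.e. 4 levels counting the root), so the depth is the number of divisions: log_4(64) = 3

The recursion tree depth is log_4(64) = 3. At each level, the problem size is divided by 4, so it takes 3 divisions to reduce to a base case of size 1. The algorithm makes 4 recursive calls at each level.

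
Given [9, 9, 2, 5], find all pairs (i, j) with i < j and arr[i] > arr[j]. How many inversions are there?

Finding inversions in [9, 9, 2, 5]:

(0, 2): arr[0]=9 > arr[2]=2
(0, 3): arr[0]=9 > arr[3]=5
(1, 2): arr[1]=9 > arr[2]=2
(1, 3): arr[1]=9 > arr[3]=5

Total inversions: 4

The array has 4 inversion(s): (0,2), (0,3), (1,2), (1,3). Each pair (i,j) satisfies i < j and arr[i] > arr[j].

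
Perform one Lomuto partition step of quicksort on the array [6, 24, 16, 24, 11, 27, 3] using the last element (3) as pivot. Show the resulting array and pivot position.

Lomuto partition with pivot = 3:

Initial array: [6, 24, 16, 24, 11, 27, 3]

arr[0]=6 > 3: no swap
arr[1]=24 > 3: no swap
arr[2]=16 > 3: no swap
arr[3]=24 > 3: no swap
arr[4]=11 > 3: no swap
arr[5]=27 > 3: no swap

Place pivot at position 0: [3, 24, 16, 24, 11, 27, 6]
Pivot position: 0

After partitioning with pivot 3, the array becomes [3, 24, 16, 24, 11, 27, 6]. The pivot is placed at index 0. All elements to the left of the pivot are <= 3, and all elements to the right are > 3.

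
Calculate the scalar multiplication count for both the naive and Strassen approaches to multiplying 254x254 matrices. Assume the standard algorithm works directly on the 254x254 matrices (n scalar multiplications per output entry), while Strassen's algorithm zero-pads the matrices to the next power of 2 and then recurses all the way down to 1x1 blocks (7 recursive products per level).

Matrix multiplication for 254x254 matrices:

Strassen's algorithm requires power-of-2 dimensions. Pad 254x254 to 256x256 (next power of 2).

Standard algorithm: 254^3 = 16387064 multiplications
Strassen's algorithm: 7^(log2(256)) = 7^8 = 5764801 multiplications
Savings: 16387064 - 5764801 = 10622263 multiplications

Standard: 16387064 multiplications (254^3). Strassen: 5764801 multiplications (7^8, after padding to 256x256). Strassen reduces 8 recursive multiplications to 7 at each level.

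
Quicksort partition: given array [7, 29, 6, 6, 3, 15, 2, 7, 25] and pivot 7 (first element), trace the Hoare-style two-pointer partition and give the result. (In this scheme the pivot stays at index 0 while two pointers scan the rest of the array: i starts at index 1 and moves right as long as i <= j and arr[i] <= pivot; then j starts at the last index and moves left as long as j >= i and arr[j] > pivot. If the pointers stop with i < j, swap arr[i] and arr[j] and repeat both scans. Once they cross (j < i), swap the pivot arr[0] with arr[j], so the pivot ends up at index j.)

Hoare-style two-pointer partition with pivot = 7:

Initial array: [7, 29, 6, 6, 3, 15, 2, 7, 25]

Pointers start at i = 1, j = 8.
i stops at index 1 (arr[1]=29 > 7), j stops at index 7 (arr[7]=7 <= 7): swap arr[1] and arr[7], array becomes [7, 7, 6, 6, 3, 15, 2, 29, 25]
i stops at index 5 (arr[5]=15 > 7), j stops at index 6 (arr[6]=2 <= 7): swap arr[5] and arr[6], array becomes [7, 7, 6, 6, 3, 2, 15, 29, 25]
i ends at 6, j ends at 5: the pointers have crossed (j < i), so scanning stops.

Swap pivot arr[0] with arr[5] to place pivot at position 5: [2, 7, 6, 6, 3, 7, 15, 29, 25]
Pivot position: 5

After partitioning with pivot 7, the array becomes [2, 7, 6, 6, 3, 7, 15, 29, 25]. The pivot is placed at index 5. All elements to the left of the pivot are <= 7, and all elements to the right are > 7.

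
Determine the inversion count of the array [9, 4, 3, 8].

Finding inversions in [9, 4, 3, 8]:

(0, 1): arr[0]=9 > arr[1]=4
(0, 2): arr[0]=9 > arr[2]=3
(0, 3): arr[0]=9 > arr[3]=8
(1, 2): arr[1]=4 > arr[2]=3

Total inversions: 4

The array has 4 inversion(s): (0,1), (0,2), (0,3), (1,2). Each pair (i,j) satisfies i < j and arr[i] > arr[j].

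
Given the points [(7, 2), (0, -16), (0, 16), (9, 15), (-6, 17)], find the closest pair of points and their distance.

Computing all pairwise distances among 5 points:

d((7, 2), (0, -16)) = 19.3132
d((7, 2), (0, 16)) = 15.6525
d((7, 2), (9, 15)) = 13.1529
d((7, 2), (-6, 17)) = 19.8494
d((0, -16), (0, 16)) = 32.0
d((0, -16), (9, 15)) = 32.28
d((0, -16), (-6, 17)) = 33.541
d((0, 16), (9, 15)) = 9.0554
d((0, 16), (-6, 17)) = 6.0828 <-- minimum
d((9, 15), (-6, 17)) = 15.1327

Closest pair: (0, 16) and (-6, 17) with distance 6.0828

The closest pair is (0, 16) and (-6, 17) with Euclidean distance 6.0828. For 5 points, brute-force pairwise comparison is shown above. For large n, the divide-and-conquer algorithm (sort by x, recurse on halves, check the dividing strip) achieves O(n log n).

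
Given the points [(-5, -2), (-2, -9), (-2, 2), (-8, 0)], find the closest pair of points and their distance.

Computing all pairwise distances among 4 points:

d((-5, -2), (-2, -9)) = 7.6158
d((-5, -2), (-2, 2)) = 5.0
d((-5, -2), (-8, 0)) = 3.6056 <-- minimum
d((-2, -9), (-2, 2)) = 11.0
d((-2, -9), (-8, 0)) = 10.8167
d((-2, 2), (-8, 0)) = 6.3246

Closest pair: (-5, -2) and (-8, 0) with distance 3.6056

The closest pair is (-5, -2) and (-8, 0) with Euclidean distance 3.6056. For 4 points, brute-force pairwise comparison is shown above. For large n, the divide-and-conquer algorithm (sort by x, recurse on halves, check the dividing strip) achieves O(n log n).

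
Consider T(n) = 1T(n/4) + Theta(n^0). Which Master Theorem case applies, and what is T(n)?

Master Theorem for T(n) = 1T(n/4) + O(n^0):

a = 1, b = 4, c = 0
log_b(a) = log_4(1) = 0.0000

Case 2: c = 0 = log_4(1) = 0.0000
T(n) = O(n^0 log n) = O(log n)

For T(n) = 1T(n/4) + O(n^0): log_4(1) = 0.0000. This is Case 2 of the Master Theorem (c = log_b(a), equal work at all levels), giving O(log n).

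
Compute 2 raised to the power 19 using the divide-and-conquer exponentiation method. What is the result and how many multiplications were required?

Computing 2^19 by squaring (build up from 2^1; each line after the first costs one multiplication):

2^1 = 2
2^2 = (2^1)^2 = 2^2 = 4
2^4 = (2^2)^2 = 4^2 = 16
2^8 = (2^4)^2 = 16^2 = 256
2^9 = 2 * 2^8 = 2 * 256 = 512
2^18 = (2^9)^2 = 512^2 = 262144
2^19 = 2 * 2^18 = 2 * 262144 = 524288

Result: 524288
Multiplications needed: 6 (6 lines after 2^1)

2^19 = 524288. Using exponentiation by squaring, this requires 6 multiplications. The key idea: if the exponent is even, square the half-power; if odd, multiply by the base once.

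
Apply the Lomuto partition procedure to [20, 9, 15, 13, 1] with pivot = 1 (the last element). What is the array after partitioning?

Lomuto partition with pivot = 1:

Initial array: [20, 9, 15, 13, 1]

arr[0]=20 > 1: no swap
arr[1]=9 > 1: no swap
arr[2]=15 > 1: no swap
arr[3]=13 > 1: no swap

Place pivot at position 0: [1, 9, 15, 13, 20]
Pivot position: 0

After partitioning with pivot 1, the array becomes [1, 9, 15, 13, 20]. The pivot is placed at index 0. All elements to the left of the pivot are <= 1, and all elements to the right are > 1.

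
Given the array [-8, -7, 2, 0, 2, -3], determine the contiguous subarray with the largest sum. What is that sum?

Using Kadane's algorithm on [-8, -7, 2, 0, 2, -3]:

Scanning through the array:
Position 1 (value -7): max_ending_here = -7, max_so_far = -7
Position 2 (value 2): max_ending_here = 2, max_so_far = 2
Position 3 (value 0): max_ending_here = 2, max_so_far = 2
Position 4 (value 2): max_ending_here = 4, max_so_far = 4
Position 5 (value -3): max_ending_here = 1, max_so_far = 4

Maximum subarray: [2, 0, 2]
Maximum sum: 4

The maximum subarray is [2, 0, 2] with sum 4. This subarray runs from index 2 to index 4.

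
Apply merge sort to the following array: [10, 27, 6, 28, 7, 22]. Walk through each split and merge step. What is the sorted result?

Merge sort trace:

Split: [10, 27, 6, 28, 7, 22] -> [10, 27, 6] and [28, 7, 22]
  Split: [10, 27, 6] -> [10] and [27, 6]
    Split: [27, 6] -> [27] and [6]
    Merge: [27] + [6] -> [6, 27]
  Merge: [10] + [6, 27] -> [6, 10, 27]
  Split: [28, 7, 22] -> [28] and [7, 22]
    Split: [7, 22] -> [7] and [22]
    Merge: [7] + [22] -> [7, 22]
  Merge: [28] + [7, 22] -> [7, 22, 28]
Merge: [6, 10, 27] + [7, 22, 28] -> [6, 7, 10, 22, 27, 28]

Final sorted array: [6, 7, 10, 22, 27, 28]

The merge sort proceeds by recursively splitting the array and merging sorted halves.
After all merges, the sorted array is [6, 7, 10, 22, 27, 28].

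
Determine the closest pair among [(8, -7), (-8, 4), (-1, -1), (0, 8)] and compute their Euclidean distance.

Computing all pairwise distances among 4 points:

d((8, -7), (-8, 4)) = 19.4165
d((8, -7), (-1, -1)) = 10.8167
d((8, -7), (0, 8)) = 17.0
d((-8, 4), (-1, -1)) = 8.6023 <-- minimum
d((-8, 4), (0, 8)) = 8.9443
d((-1, -1), (0, 8)) = 9.0554

Closest pair: (-8, 4) and (-1, -1) with distance 8.6023

The closest pair is (-8, 4) and (-1, -1) with Euclidean distance 8.6023. For 4 points, brute-force pairwise comparison is shown above. For large n, the divide-and-conquer algorithm (sort by x, recurse on halves, check the dividing strip) achieves O(n log n).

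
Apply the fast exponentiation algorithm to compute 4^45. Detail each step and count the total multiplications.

Computing 4^45 by squaring (build up from 4^1; each line after the first costs one multiplication):

4^1 = 4
4^2 = (4^1)^2 = 4^2 = 16
4^4 = (4^2)^2 = 16^2 = 256
4^5 = 4 * 4^4 = 4 * 256 = 1024
4^10 = (4^5)^2 = 1024^2 = 1048576
4^11 = 4 * 4^10 = 4 * 1048576 = 4194304
4^22 = (4^11)^2 = 4194304^2 = 17592186044416
4^44 = (4^22)^2 = 17592186044416^2 = 309485009821345068724781056
4^45 = 4 * 4^44 = 4 * 309485009821345068724781056 = 1237940039285380274899124224

Result: 1237940039285380274899124224
Multiplications needed: 8 (8 lines after 4^1)

4^45 = 1237940039285380274899124224. Using exponentiation by squaring, this requires 8 multiplications. The key idea: if the exponent is even, square the half-power; if odd, multiply by the base once.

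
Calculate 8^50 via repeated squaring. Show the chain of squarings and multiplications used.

Computing 8^50 by squaring (build up from 8^1; each line after the first costs one multiplication):

8^1 = 8
8^2 = (8^1)^2 = 8^2 = 64
8^3 = 8 * 8^2 = 8 * 64 = 512
8^6 = (8^3)^2 = 512^2 = 262144
8^12 = (8^6)^2 = 262144^2 = 68719476736
8^24 = (8^12)^2 = 68719476736^2 = 4722366482869645213696
8^25 = 8 * 8^24 = 8 * 4722366482869645213696 = 37778931862957161709568
8^50 = (8^25)^2 = 37778931862957161709568^2 = 1427247692705959881058285969449495136382746624

Result: 1427247692705959881058285969449495136382746624
Multiplications needed: 7 (7 lines after 8^1)

8^50 = 1427247692705959881058285969449495136382746624. Using exponentiation by squaring, this requires 7 multiplications. The key idea: if the exponent is even, square the half-power; if odd, multiply by the base once.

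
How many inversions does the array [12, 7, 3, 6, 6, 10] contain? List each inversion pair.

Finding inversions in [12, 7, 3, 6, 6, 10]:

(0, 1): arr[0]=12 > arr[1]=7
(0, 2): arr[0]=12 > arr[2]=3
(0, 3): arr[0]=12 > arr[3]=6
(0, 4): arr[0]=12 > arr[4]=6
(0, 5): arr[0]=12 > arr[5]=10
(1, 2): arr[1]=7 > arr[2]=3
(1, 3): arr[1]=7 > arr[3]=6
(1, 4): arr[1]=7 > arr[4]=6

Total inversions: 8

The array has 8 inversion(s): (0,1), (0,2), (0,3), (0,4), (0,5), (1,2), (1,3), (1,4). Each pair (i,j) satisfies i < j and arr[i] > arr[j].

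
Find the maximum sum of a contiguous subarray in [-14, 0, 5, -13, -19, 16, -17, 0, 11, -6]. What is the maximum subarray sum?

Using Kadane's algorithm on [-14, 0, 5, -13, -19, 16, -17, 0, 11, -6]:

Scanning through the array:
Position 1 (value 0): max_ending_here = 0, max_so_far = 0
Position 2 (value 5): max_ending_here = 5, max_so_far = 5
Position 3 (value -13): max_ending_here = -8, max_so_far = 5
Position 4 (value -19): max_ending_here = -19, max_so_far = 5
Position 5 (value 16): max_ending_here = 16, max_so_far = 16
Position 6 (value -17): max_ending_here = -1, max_so_far = 16
Position 7 (value 0): max_ending_here = 0, max_so_far = 16
Position 8 (value 11): max_ending_here = 11, max_so_far = 16
Position 9 (value -6): max_ending_here = 5, max_so_far = 16

Maximum subarray: [16]
Maximum sum: 16

The maximum subarray is [16] with sum 16. This subarray runs from index 5 to index 5.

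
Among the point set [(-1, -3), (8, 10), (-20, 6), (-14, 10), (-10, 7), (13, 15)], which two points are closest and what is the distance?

Computing all pairwise distances among 6 points:

d((-1, -3), (8, 10)) = 15.8114
d((-1, -3), (-20, 6)) = 21.0238
d((-1, -3), (-14, 10)) = 18.3848
d((-1, -3), (-10, 7)) = 13.4536
d((-1, -3), (13, 15)) = 22.8035
d((8, 10), (-20, 6)) = 28.2843
d((8, 10), (-14, 10)) = 22.0
d((8, 10), (-10, 7)) = 18.2483
d((8, 10), (13, 15)) = 7.0711
d((-20, 6), (-14, 10)) = 7.2111
d((-20, 6), (-10, 7)) = 10.0499
d((-20, 6), (13, 15)) = 34.2053
d((-14, 10), (-10, 7)) = 5.0 <-- minimum
d((-14, 10), (13, 15)) = 27.4591
d((-10, 7), (13, 15)) = 24.3516

Closest pair: (-14, 10) and (-10, 7) with distance 5.0

The closest pair is (-14, 10) and (-10, 7) with Euclidean distance 5.0. For 6 points, brute-force pairwise comparison is shown above. For large n, the divide-and-conquer algorithm (sort by x, recurse on halves, check the dividing strip) achieves O(n log n).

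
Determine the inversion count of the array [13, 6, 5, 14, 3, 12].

Finding inversions in [13, 6, 5, 14, 3, 12]:

(0, 1): arr[0]=13 > arr[1]=6
(0, 2): arr[0]=13 > arr[2]=5
(0, 4): arr[0]=13 > arr[4]=3
(0, 5): arr[0]=13 > arr[5]=12
(1, 2): arr[1]=6 > arr[2]=5
(1, 4): arr[1]=6 > arr[4]=3
(2, 4): arr[2]=5 > arr[4]=3
(3, 4): arr[3]=14 > arr[4]=3
(3, 5): arr[3]=14 > arr[5]=12

Total inversions: 9

The array has 9 inversion(s): (0,1), (0,2), (0,4), (0,5), (1,2), (1,4), (2,4), (3,4), (3,5). Each pair (i,j) satisfies i < j and arr[i] > arr[j].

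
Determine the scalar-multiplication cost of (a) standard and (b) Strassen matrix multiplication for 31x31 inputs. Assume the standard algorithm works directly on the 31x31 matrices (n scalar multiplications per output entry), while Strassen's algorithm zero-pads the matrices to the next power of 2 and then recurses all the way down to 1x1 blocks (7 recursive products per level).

Matrix multiplication for 31x31 matrices:

Strassen's algorithm requires power-of-2 dimensions. Pad 31x31 to 32x32 (next power of 2).

Standard algorithm: 31^3 = 29791 multiplications
Strassen's algorithm: 7^(log2(32)) = 7^5 = 16807 multiplications
Savings: 29791 - 16807 = 12984 multiplications

Standard: 29791 multiplications (31^3). Strassen: 16807 multiplications (7^5, after padding to 32x32). Strassen reduces 8 recursive multiplications to 7 at each level.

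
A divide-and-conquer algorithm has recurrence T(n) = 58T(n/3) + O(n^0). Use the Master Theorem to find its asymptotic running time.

Master Theorem for T(n) = 58T(n/3) + O(n^0):

a = 58, b = 3, c = 0
log_b(a) = log_3(58) = 3.6960

Case 1: c = 0 < log_3(58) = 3.6960
T(n) = O(n^(log_3 58))

For T(n) = 58T(n/3) + O(n^0): log_3(58) = 3.6960. This is Case 1 of the Master Theorem (c < log_b(a), work dominated by leaves), giving O(n^(log_3 58)).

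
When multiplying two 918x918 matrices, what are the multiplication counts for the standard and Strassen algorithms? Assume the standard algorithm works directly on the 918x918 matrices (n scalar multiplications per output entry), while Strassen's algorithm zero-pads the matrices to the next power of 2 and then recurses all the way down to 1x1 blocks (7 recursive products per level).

Matrix multiplication for 918x918 matrices:

Strassen's algorithm requires power-of-2 dimensions. Pad 918x918 to 1024x1024 (next power of 2).

Standard algorithm: 918^3 = 773620632 multiplications
Strassen's algorithm: 7^(log2(1024)) = 7^10 = 282475249 multiplications
Savings: 773620632 - 282475249 = 491145383 multiplications

Standard: 773620632 multiplications (918^3). Strassen: 282475249 multiplications (7^10, after padding to 1024x1024). Strassen reduces 8 recursive multiplications to 7 at each level.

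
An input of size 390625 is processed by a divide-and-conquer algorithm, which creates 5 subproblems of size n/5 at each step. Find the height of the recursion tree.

For divide and conquer with division factor 5:

Problem sizes at each level:
Level 0: 390625
Level 1: 78125
Level 2: 15625
Level 3: 3125
Level 4: 625
Level 5: 125
Level 6: 25
Level 7: 5
Level 8: 1

The root is level 0 and the size-1 base case is level 8 (the tree spans levels 0 through 8, i.e. 9 levels counting the root), so the depth is the number of divisions: log_5(390625) = 8

The recursion tree depth is log_5(390625) = 8. At each level, the problem size is divided by 5, so it takes 8 divisions to reduce to a base case of size 1. The algorithm makes 5 recursive calls at each level.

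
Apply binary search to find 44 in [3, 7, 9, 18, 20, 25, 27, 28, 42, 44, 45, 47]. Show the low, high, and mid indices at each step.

Binary search for 44 in [3, 7, 9, 18, 20, 25, 27, 28, 42, 44, 45, 47]:

lo=0, hi=11, mid=5, arr[mid]=25 -> 25 < 44, search right half
lo=6, hi=11, mid=8, arr[mid]=42 -> 42 < 44, search right half
lo=9, hi=11, mid=10, arr[mid]=45 -> 45 > 44, search left half
lo=9, hi=9, mid=9, arr[mid]=44 -> Found target at index 9!

Binary search finds 44 at index 9 after 4 comparisons. The search repeatedly halves the search space by comparing with the middle element.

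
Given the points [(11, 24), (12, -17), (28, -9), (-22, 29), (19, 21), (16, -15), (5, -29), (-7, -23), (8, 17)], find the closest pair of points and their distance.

Computing all pairwise distances among 9 points:

d((11, 24), (12, -17)) = 41.0122
d((11, 24), (28, -9)) = 37.1214
d((11, 24), (-22, 29)) = 33.3766
d((11, 24), (19, 21)) = 8.544
d((11, 24), (16, -15)) = 39.3192
d((11, 24), (5, -29)) = 53.3385
d((11, 24), (-7, -23)) = 50.3289
d((11, 24), (8, 17)) = 7.6158
d((12, -17), (28, -9)) = 17.8885
d((12, -17), (-22, 29)) = 57.2014
d((12, -17), (19, 21)) = 38.6394
d((12, -17), (16, -15)) = 4.4721 <-- minimum
d((12, -17), (5, -29)) = 13.8924
d((12, -17), (-7, -23)) = 19.9249
d((12, -17), (8, 17)) = 34.2345
d((28, -9), (-22, 29)) = 62.8013
d((28, -9), (19, 21)) = 31.3209
d((28, -9), (16, -15)) = 13.4164
d((28, -9), (5, -29)) = 30.4795
d((28, -9), (-7, -23)) = 37.6962
d((28, -9), (8, 17)) = 32.8024
d((-22, 29), (19, 21)) = 41.7732
d((-22, 29), (16, -15)) = 58.1378
d((-22, 29), (5, -29)) = 63.9766
d((-22, 29), (-7, -23)) = 54.1202
d((-22, 29), (8, 17)) = 32.311
d((19, 21), (16, -15)) = 36.1248
d((19, 21), (5, -29)) = 51.923
d((19, 21), (-7, -23)) = 51.1077
d((19, 21), (8, 17)) = 11.7047
d((16, -15), (5, -29)) = 17.8045
d((16, -15), (-7, -23)) = 24.3516
d((16, -15), (8, 17)) = 32.9848
d((5, -29), (-7, -23)) = 13.4164
d((5, -29), (8, 17)) = 46.0977
d((-7, -23), (8, 17)) = 42.72

Closest pair: (12, -17) and (16, -15) with distance 4.4721

The closest pair is (12, -17) and (16, -15) with Euclidean distance 4.4721. For 9 points, brute-force pairwise comparison is shown above. For large n, the divide-and-conquer algorithm (sort by x, recurse on halves, check the dividing strip) achieves O(n log n).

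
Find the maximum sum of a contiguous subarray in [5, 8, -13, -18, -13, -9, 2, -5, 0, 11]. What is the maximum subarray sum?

Using Kadane's algorithm on [5, 8, -13, -18, -13, -9, 2, -5, 0, 11]:

Scanning through the array:
Position 1 (value 8): max_ending_here = 13, max_so_far = 13
Position 2 (value -13): max_ending_here = 0, max_so_far = 13
Position 3 (value -18): max_ending_here = -18, max_so_far = 13
Position 4 (value -13): max_ending_here = -13, max_so_far = 13
Position 5 (value -9): max_ending_here = -9, max_so_far = 13
Position 6 (value 2): max_ending_here = 2, max_so_far = 13
Position 7 (value -5): max_ending_here = -3, max_so_far = 13
Position 8 (value 0): max_ending_here = 0, max_so_far = 13
Position 9 (value 11): max_ending_here = 11, max_so_far = 13

Maximum subarray: [5, 8]
Maximum sum: 13

The maximum subarray is [5, 8] with sum 13. This subarray runs from index 0 to index 1.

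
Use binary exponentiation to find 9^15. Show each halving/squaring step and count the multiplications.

Computing 9^15 by squaring (build up from 9^1; each line after the first costs one multiplication):

9^1 = 9
9^2 = (9^1)^2 = 9^2 = 81
9^3 = 9 * 9^2 = 9 * 81 = 729
9^6 = (9^3)^2 = 729^2 = 531441
9^7 = 9 * 9^6 = 9 * 531441 = 4782969
9^14 = (9^7)^2 = 4782969^2 = 22876792454961
9^15 = 9 * 9^14 = 9 * 22876792454961 = 205891132094649

Result: 205891132094649
Multiplications needed: 6 (6 lines after 9^1)

9^15 = 205891132094649. Using exponentiation by squaring, this requires 6 multiplications. The key idea: if the exponent is even, square the half-power; if odd, multiply by the base once.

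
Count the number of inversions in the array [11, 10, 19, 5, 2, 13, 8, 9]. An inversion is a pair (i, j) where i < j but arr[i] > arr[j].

Finding inversions in [11, 10, 19, 5, 2, 13, 8, 9]:

(0, 1): arr[0]=11 > arr[1]=10
(0, 3): arr[0]=11 > arr[3]=5
(0, 4): arr[0]=11 > arr[4]=2
(0, 6): arr[0]=11 > arr[6]=8
(0, 7): arr[0]=11 > arr[7]=9
(1, 3): arr[1]=10 > arr[3]=5
(1, 4): arr[1]=10 > arr[4]=2
(1, 6): arr[1]=10 > arr[6]=8
(1, 7): arr[1]=10 > arr[7]=9
(2, 3): arr[2]=19 > arr[3]=5
(2, 4): arr[2]=19 > arr[4]=2
(2, 5): arr[2]=19 > arr[5]=13
(2, 6): arr[2]=19 > arr[6]=8
(2, 7): arr[2]=19 > arr[7]=9
(3, 4): arr[3]=5 > arr[4]=2
(5, 6): arr[5]=13 > arr[6]=8
(5, 7): arr[5]=13 > arr[7]=9

Total inversions: 17

The array has 17 inversion(s): (0,1), (0,3), (0,4), (0,6), (0,7), (1,3), (1,4), (1,6), (1,7), (2,3), (2,4), (2,5), (2,6), (2,7), (3,4), (5,6), (5,7). Each pair (i,j) satisfies i < j and arr[i] > arr[j].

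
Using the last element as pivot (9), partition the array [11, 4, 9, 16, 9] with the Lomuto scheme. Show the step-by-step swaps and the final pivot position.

Lomuto partition with pivot = 9:

Initial array: [11, 4, 9, 16, 9]

arr[0]=11 > 9: no swap
arr[1]=4 <= 9: swap with position 0, array becomes [4, 11, 9, 16, 9]
arr[2]=9 <= 9: swap with position 1, array becomes [4, 9, 11, 16, 9]
arr[3]=16 > 9: no swap

Place pivot at position 2: [4, 9, 9, 16, 11]
Pivot position: 2

After partitioning with pivot 9, the array becomes [4, 9, 9, 16, 11]. The pivot is placed at index 2. All elements to the left of the pivot are <= 9, and all elements to the right are > 9.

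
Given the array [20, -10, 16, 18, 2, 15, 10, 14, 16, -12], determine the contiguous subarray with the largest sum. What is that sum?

Using Kadane's algorithm on [20, -10, 16, 18, 2, 15, 10, 14, 16, -12]:

Scanning through the array:
Position 1 (value -10): max_ending_here = 10, max_so_far = 20
Position 2 (value 16): max_ending_here = 26, max_so_far = 26
Position 3 (value 18): max_ending_here = 44, max_so_far = 44
Position 4 (value 2): max_ending_here = 46, max_so_far = 46
Position 5 (value 15): max_ending_here = 61, max_so_far = 61
Position 6 (value 10): max_ending_here = 71, max_so_far = 71
Position 7 (value 14): max_ending_here = 85, max_so_far = 85
Position 8 (value 16): max_ending_here = 101, max_so_far = 101
Position 9 (value -12): max_ending_here = 89, max_so_far = 101

Maximum subarray: [20, -10, 16, 18, 2, 15, 10, 14, 16]
Maximum sum: 101

The maximum subarray is [20, -10, 16, 18, 2, 15, 10, 14, 16] with sum 101. This subarray runs from index 0 to index 8.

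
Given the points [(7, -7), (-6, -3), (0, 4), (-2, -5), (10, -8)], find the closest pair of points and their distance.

Computing all pairwise distances among 5 points:

d((7, -7), (-6, -3)) = 13.6015
d((7, -7), (0, 4)) = 13.0384
d((7, -7), (-2, -5)) = 9.2195
d((7, -7), (10, -8)) = 3.1623 <-- minimum
d((-6, -3), (0, 4)) = 9.2195
d((-6, -3), (-2, -5)) = 4.4721
d((-6, -3), (10, -8)) = 16.7631
d((0, 4), (-2, -5)) = 9.2195
d((0, 4), (10, -8)) = 15.6205
d((-2, -5), (10, -8)) = 12.3693

Closest pair: (7, -7) and (10, -8) with distance 3.1623

The closest pair is (7, -7) and (10, -8) with Euclidean distance 3.1623. For 5 points, brute-force pairwise comparison is shown above. For large n, the divide-and-conquer algorithm (sort by x, recurse on halves, check the dividing strip) achieves O(n log n).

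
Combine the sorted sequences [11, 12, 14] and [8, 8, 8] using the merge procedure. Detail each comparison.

Merging process:

Compare 11 vs 8: take 8 from right. Merged: [8]
Compare 11 vs 8: take 8 from right. Merged: [8, 8]
Compare 11 vs 8: take 8 from right. Merged: [8, 8, 8]
Append remaining from left: [11, 12, 14]. Merged: [8, 8, 8, 11, 12, 14]

Final merged array: [8, 8, 8, 11, 12, 14]
Total comparisons: 3

The merged array is [8, 8, 8, 11, 12, 14], requiring 3 comparisons. The merge step runs in O(n) time where n is the total number of elements.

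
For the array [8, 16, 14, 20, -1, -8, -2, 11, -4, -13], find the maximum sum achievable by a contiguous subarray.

Using Kadane's algorithm on [8, 16, 14, 20, -1, -8, -2, 11, -4, -13]:

Scanning through the array:
Position 1 (value 16): max_ending_here = 24, max_so_far = 24
Position 2 (value 14): max_ending_here = 38, max_so_far = 38
Position 3 (value 20): max_ending_here = 58, max_so_far = 58
Position 4 (value -1): max_ending_here = 57, max_so_far = 58
Position 5 (value -8): max_ending_here = 49, max_so_far = 58
Position 6 (value -2): max_ending_here = 47, max_so_far = 58
Position 7 (value 11): max_ending_here = 58, max_so_far = 58
Position 8 (value -4): max_ending_here = 54, max_so_far = 58
Position 9 (value -13): max_ending_here = 41, max_so_far = 58

Maximum subarray: [8, 16, 14, 20]
Maximum sum: 58

The maximum subarray is [8, 16, 14, 20] with sum 58. This subarray runs from index 0 to index 3.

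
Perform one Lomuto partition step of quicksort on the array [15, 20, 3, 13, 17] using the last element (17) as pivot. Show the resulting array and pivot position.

Lomuto partition with pivot = 17:

Initial array: [15, 20, 3, 13, 17]

arr[0]=15 <= 17: swap with position 0, array becomes [15, 20, 3, 13, 17]
arr[1]=20 > 17: no swap
arr[2]=3 <= 17: swap with position 1, array becomes [15, 3, 20, 13, 17]
arr[3]=13 <= 17: swap with position 2, array becomes [15, 3, 13, 20, 17]

Place pivot at position 3: [15, 3, 13, 17, 20]
Pivot position: 3

After partitioning with pivot 17, the array becomes [15, 3, 13, 17, 20]. The pivot is placed at index 3. All elements to the left of the pivot are <= 17, and all elements to the right are > 17.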